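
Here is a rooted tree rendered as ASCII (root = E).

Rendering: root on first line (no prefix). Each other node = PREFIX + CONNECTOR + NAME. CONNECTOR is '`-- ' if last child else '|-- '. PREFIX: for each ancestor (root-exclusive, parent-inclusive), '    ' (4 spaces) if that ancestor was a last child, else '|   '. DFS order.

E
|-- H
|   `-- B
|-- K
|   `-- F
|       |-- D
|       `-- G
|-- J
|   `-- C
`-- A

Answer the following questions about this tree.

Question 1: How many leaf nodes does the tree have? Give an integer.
Leaves (nodes with no children): A, B, C, D, G

Answer: 5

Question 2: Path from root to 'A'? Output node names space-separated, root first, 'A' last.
Walk down from root: E -> A

Answer: E A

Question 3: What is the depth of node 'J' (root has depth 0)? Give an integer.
Path from root to J: E -> J
Depth = number of edges = 1

Answer: 1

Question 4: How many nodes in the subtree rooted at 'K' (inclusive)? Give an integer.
Subtree rooted at K contains: D, F, G, K
Count = 4

Answer: 4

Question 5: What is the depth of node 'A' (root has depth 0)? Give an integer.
Path from root to A: E -> A
Depth = number of edges = 1

Answer: 1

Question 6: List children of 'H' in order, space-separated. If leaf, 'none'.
Answer: B

Derivation:
Node H's children (from adjacency): B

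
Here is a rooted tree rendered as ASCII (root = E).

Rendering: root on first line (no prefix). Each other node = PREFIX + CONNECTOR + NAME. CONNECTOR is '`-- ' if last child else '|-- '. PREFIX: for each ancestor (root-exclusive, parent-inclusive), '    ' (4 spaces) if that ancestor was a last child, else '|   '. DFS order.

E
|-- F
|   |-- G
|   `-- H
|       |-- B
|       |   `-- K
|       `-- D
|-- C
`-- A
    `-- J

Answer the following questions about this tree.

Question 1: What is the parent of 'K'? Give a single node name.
Answer: B

Derivation:
Scan adjacency: K appears as child of B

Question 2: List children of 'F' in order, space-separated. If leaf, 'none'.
Node F's children (from adjacency): G, H

Answer: G H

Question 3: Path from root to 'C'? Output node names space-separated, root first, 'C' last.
Walk down from root: E -> C

Answer: E C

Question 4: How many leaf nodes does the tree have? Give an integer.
Answer: 5

Derivation:
Leaves (nodes with no children): C, D, G, J, K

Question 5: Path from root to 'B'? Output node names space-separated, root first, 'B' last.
Answer: E F H B

Derivation:
Walk down from root: E -> F -> H -> B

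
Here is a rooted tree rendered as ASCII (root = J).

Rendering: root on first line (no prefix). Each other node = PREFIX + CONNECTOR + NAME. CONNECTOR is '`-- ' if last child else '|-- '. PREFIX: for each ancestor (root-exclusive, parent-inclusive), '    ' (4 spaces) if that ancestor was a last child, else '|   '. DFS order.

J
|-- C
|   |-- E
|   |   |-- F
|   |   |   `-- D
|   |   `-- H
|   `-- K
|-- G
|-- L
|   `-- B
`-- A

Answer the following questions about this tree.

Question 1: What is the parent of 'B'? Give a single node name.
Answer: L

Derivation:
Scan adjacency: B appears as child of L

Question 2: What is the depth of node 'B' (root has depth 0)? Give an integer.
Answer: 2

Derivation:
Path from root to B: J -> L -> B
Depth = number of edges = 2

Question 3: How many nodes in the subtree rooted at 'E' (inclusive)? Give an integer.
Subtree rooted at E contains: D, E, F, H
Count = 4

Answer: 4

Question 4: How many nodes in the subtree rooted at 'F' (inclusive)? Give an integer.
Subtree rooted at F contains: D, F
Count = 2

Answer: 2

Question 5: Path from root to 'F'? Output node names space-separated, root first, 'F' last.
Walk down from root: J -> C -> E -> F

Answer: J C E F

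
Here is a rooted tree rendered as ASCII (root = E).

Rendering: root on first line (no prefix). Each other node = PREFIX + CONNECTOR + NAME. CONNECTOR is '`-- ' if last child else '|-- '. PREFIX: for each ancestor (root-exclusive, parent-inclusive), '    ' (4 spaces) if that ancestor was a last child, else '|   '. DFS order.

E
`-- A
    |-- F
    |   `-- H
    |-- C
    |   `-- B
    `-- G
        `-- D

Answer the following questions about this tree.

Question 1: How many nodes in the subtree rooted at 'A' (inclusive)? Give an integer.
Subtree rooted at A contains: A, B, C, D, F, G, H
Count = 7

Answer: 7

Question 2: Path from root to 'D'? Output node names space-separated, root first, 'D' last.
Answer: E A G D

Derivation:
Walk down from root: E -> A -> G -> D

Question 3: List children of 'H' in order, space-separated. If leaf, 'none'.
Answer: none

Derivation:
Node H's children (from adjacency): (leaf)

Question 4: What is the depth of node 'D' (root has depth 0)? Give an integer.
Answer: 3

Derivation:
Path from root to D: E -> A -> G -> D
Depth = number of edges = 3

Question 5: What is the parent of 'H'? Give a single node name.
Answer: F

Derivation:
Scan adjacency: H appears as child of F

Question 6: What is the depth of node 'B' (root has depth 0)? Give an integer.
Answer: 3

Derivation:
Path from root to B: E -> A -> C -> B
Depth = number of edges = 3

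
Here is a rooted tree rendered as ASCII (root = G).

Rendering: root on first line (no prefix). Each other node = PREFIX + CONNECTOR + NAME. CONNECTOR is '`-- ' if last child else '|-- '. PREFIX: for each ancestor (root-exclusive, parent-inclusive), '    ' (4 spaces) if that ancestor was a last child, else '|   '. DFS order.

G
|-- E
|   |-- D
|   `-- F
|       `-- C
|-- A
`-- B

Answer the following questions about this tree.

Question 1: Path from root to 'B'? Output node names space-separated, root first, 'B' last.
Answer: G B

Derivation:
Walk down from root: G -> B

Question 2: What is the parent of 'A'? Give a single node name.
Answer: G

Derivation:
Scan adjacency: A appears as child of G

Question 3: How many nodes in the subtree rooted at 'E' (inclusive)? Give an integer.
Answer: 4

Derivation:
Subtree rooted at E contains: C, D, E, F
Count = 4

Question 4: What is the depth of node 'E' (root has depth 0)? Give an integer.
Path from root to E: G -> E
Depth = number of edges = 1

Answer: 1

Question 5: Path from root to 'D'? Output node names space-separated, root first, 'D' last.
Walk down from root: G -> E -> D

Answer: G E D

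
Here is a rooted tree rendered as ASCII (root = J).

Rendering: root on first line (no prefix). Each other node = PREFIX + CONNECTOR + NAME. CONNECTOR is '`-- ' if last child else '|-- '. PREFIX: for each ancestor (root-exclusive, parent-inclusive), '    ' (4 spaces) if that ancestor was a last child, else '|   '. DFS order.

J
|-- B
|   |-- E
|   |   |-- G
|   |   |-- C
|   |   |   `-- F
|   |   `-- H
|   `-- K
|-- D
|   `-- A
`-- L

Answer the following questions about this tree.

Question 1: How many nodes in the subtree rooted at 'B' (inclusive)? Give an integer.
Answer: 7

Derivation:
Subtree rooted at B contains: B, C, E, F, G, H, K
Count = 7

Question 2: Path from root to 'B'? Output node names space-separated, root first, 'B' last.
Walk down from root: J -> B

Answer: J B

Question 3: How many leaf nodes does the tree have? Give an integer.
Answer: 6

Derivation:
Leaves (nodes with no children): A, F, G, H, K, L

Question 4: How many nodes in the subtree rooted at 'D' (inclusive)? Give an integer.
Subtree rooted at D contains: A, D
Count = 2

Answer: 2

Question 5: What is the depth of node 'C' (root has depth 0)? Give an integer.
Path from root to C: J -> B -> E -> C
Depth = number of edges = 3

Answer: 3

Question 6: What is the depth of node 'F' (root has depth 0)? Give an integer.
Answer: 4

Derivation:
Path from root to F: J -> B -> E -> C -> F
Depth = number of edges = 4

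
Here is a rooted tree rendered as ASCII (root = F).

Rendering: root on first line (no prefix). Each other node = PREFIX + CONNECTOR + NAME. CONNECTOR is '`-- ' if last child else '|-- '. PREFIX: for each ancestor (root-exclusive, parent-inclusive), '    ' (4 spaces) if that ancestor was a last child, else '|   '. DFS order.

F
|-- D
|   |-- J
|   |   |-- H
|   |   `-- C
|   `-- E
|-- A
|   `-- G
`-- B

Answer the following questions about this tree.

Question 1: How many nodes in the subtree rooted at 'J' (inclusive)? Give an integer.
Subtree rooted at J contains: C, H, J
Count = 3

Answer: 3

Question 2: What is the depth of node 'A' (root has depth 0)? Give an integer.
Path from root to A: F -> A
Depth = number of edges = 1

Answer: 1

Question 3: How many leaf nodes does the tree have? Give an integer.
Leaves (nodes with no children): B, C, E, G, H

Answer: 5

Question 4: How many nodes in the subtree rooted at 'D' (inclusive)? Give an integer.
Answer: 5

Derivation:
Subtree rooted at D contains: C, D, E, H, J
Count = 5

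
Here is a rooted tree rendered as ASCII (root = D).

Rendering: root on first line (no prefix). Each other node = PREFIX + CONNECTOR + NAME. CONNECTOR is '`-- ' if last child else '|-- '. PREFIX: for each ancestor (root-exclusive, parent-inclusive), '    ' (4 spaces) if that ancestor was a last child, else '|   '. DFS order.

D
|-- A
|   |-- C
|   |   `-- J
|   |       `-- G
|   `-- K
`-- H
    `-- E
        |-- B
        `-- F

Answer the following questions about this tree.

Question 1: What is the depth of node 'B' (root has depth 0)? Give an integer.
Path from root to B: D -> H -> E -> B
Depth = number of edges = 3

Answer: 3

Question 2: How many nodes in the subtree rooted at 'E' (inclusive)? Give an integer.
Answer: 3

Derivation:
Subtree rooted at E contains: B, E, F
Count = 3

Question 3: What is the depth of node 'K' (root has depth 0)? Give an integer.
Path from root to K: D -> A -> K
Depth = number of edges = 2

Answer: 2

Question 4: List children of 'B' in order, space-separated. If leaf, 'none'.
Answer: none

Derivation:
Node B's children (from adjacency): (leaf)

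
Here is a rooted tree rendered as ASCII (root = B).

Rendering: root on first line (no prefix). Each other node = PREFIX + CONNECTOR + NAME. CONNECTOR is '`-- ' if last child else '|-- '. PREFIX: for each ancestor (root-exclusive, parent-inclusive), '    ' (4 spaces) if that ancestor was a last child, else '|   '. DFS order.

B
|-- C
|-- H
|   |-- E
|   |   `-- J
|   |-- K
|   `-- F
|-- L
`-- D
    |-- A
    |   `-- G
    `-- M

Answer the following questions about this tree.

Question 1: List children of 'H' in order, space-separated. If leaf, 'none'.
Answer: E K F

Derivation:
Node H's children (from adjacency): E, K, F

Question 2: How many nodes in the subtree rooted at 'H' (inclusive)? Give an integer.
Answer: 5

Derivation:
Subtree rooted at H contains: E, F, H, J, K
Count = 5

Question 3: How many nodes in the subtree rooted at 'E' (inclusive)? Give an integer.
Subtree rooted at E contains: E, J
Count = 2

Answer: 2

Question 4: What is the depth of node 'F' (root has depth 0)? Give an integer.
Path from root to F: B -> H -> F
Depth = number of edges = 2

Answer: 2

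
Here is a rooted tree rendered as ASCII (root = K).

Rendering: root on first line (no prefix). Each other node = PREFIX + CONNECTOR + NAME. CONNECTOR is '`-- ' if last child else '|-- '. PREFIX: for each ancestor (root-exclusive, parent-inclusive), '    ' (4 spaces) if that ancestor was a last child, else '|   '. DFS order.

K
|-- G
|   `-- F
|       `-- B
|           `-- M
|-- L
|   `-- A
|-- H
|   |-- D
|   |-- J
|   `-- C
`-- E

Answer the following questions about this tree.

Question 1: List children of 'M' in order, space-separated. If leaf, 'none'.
Answer: none

Derivation:
Node M's children (from adjacency): (leaf)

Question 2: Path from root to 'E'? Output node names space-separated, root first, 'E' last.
Walk down from root: K -> E

Answer: K E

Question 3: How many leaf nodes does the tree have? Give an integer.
Leaves (nodes with no children): A, C, D, E, J, M

Answer: 6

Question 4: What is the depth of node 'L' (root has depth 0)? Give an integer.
Answer: 1

Derivation:
Path from root to L: K -> L
Depth = number of edges = 1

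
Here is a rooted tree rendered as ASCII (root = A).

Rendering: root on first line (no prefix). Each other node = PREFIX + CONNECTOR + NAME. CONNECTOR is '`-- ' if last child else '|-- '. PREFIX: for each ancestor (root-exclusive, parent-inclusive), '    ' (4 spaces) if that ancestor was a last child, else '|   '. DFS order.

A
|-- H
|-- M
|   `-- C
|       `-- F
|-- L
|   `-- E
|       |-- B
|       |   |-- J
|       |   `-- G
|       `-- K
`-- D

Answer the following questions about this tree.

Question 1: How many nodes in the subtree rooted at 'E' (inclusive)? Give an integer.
Subtree rooted at E contains: B, E, G, J, K
Count = 5

Answer: 5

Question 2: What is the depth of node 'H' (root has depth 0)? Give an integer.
Path from root to H: A -> H
Depth = number of edges = 1

Answer: 1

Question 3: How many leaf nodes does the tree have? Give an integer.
Answer: 6

Derivation:
Leaves (nodes with no children): D, F, G, H, J, K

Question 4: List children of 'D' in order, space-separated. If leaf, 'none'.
Answer: none

Derivation:
Node D's children (from adjacency): (leaf)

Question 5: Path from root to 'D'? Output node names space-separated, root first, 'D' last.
Walk down from root: A -> D

Answer: A D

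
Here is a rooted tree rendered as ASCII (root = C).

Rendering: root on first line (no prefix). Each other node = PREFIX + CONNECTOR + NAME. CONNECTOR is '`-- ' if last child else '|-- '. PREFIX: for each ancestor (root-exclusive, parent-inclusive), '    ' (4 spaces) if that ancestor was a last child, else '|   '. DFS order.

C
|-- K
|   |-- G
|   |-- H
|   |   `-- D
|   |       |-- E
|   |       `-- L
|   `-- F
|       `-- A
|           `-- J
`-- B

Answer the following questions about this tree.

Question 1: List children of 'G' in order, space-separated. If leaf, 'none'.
Answer: none

Derivation:
Node G's children (from adjacency): (leaf)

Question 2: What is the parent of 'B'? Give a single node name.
Scan adjacency: B appears as child of C

Answer: C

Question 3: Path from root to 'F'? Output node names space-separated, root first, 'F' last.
Walk down from root: C -> K -> F

Answer: C K F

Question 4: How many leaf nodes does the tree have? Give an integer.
Leaves (nodes with no children): B, E, G, J, L

Answer: 5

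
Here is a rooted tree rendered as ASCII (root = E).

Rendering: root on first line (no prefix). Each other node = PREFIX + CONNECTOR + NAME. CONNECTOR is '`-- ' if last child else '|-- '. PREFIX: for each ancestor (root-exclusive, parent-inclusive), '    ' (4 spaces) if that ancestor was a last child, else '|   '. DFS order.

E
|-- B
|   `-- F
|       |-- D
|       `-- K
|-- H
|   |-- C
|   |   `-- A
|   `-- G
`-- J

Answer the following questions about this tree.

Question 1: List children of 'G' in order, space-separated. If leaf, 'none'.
Answer: none

Derivation:
Node G's children (from adjacency): (leaf)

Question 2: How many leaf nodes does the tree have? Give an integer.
Answer: 5

Derivation:
Leaves (nodes with no children): A, D, G, J, K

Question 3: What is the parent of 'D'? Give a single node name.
Scan adjacency: D appears as child of F

Answer: F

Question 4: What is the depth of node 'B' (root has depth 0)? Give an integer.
Path from root to B: E -> B
Depth = number of edges = 1

Answer: 1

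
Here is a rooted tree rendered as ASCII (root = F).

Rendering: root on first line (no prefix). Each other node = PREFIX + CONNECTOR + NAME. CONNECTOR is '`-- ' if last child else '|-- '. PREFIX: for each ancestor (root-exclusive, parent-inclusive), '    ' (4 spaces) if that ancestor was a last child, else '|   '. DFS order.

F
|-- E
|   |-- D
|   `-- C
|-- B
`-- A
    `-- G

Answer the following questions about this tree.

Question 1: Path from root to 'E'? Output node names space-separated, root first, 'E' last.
Answer: F E

Derivation:
Walk down from root: F -> E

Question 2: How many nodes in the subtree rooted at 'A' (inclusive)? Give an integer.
Answer: 2

Derivation:
Subtree rooted at A contains: A, G
Count = 2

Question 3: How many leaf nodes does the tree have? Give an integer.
Leaves (nodes with no children): B, C, D, G

Answer: 4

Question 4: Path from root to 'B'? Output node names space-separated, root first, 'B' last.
Answer: F B

Derivation:
Walk down from root: F -> B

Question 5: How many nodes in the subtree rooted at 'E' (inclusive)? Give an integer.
Answer: 3

Derivation:
Subtree rooted at E contains: C, D, E
Count = 3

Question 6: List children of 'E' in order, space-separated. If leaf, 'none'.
Answer: D C

Derivation:
Node E's children (from adjacency): D, C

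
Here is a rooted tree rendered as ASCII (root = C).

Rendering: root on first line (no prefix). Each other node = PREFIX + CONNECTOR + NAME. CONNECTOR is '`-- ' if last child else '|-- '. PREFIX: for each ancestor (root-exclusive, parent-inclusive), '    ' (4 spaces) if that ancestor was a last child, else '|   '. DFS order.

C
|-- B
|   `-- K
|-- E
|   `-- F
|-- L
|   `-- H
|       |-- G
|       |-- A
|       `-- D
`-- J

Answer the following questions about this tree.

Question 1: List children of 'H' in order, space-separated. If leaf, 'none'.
Answer: G A D

Derivation:
Node H's children (from adjacency): G, A, D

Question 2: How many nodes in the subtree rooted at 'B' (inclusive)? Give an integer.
Answer: 2

Derivation:
Subtree rooted at B contains: B, K
Count = 2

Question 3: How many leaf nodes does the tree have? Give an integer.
Leaves (nodes with no children): A, D, F, G, J, K

Answer: 6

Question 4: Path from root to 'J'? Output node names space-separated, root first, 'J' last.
Walk down from root: C -> J

Answer: C J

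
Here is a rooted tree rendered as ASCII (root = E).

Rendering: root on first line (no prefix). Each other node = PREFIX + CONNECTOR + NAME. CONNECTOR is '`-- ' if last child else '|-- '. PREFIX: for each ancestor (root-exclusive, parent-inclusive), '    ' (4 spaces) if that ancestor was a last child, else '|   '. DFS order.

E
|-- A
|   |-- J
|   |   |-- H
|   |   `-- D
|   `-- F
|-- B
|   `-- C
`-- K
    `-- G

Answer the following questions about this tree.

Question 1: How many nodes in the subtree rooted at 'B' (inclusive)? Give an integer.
Subtree rooted at B contains: B, C
Count = 2

Answer: 2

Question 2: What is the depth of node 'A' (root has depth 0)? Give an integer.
Path from root to A: E -> A
Depth = number of edges = 1

Answer: 1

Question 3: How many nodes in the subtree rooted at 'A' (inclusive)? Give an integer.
Subtree rooted at A contains: A, D, F, H, J
Count = 5

Answer: 5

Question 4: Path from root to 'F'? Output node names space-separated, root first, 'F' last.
Answer: E A F

Derivation:
Walk down from root: E -> A -> F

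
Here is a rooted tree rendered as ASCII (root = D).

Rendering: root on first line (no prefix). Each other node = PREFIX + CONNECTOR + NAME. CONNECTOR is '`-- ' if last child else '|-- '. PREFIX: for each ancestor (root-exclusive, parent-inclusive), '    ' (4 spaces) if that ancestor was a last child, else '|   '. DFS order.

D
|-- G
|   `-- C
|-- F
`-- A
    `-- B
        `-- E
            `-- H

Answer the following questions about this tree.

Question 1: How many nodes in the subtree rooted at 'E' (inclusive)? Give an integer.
Answer: 2

Derivation:
Subtree rooted at E contains: E, H
Count = 2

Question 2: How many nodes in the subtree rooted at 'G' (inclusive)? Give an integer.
Subtree rooted at G contains: C, G
Count = 2

Answer: 2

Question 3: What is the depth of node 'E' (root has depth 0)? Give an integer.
Answer: 3

Derivation:
Path from root to E: D -> A -> B -> E
Depth = number of edges = 3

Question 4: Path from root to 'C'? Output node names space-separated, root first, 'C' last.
Walk down from root: D -> G -> C

Answer: D G C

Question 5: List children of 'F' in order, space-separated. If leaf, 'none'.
Node F's children (from adjacency): (leaf)

Answer: none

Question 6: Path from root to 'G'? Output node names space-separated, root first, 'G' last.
Answer: D G

Derivation:
Walk down from root: D -> G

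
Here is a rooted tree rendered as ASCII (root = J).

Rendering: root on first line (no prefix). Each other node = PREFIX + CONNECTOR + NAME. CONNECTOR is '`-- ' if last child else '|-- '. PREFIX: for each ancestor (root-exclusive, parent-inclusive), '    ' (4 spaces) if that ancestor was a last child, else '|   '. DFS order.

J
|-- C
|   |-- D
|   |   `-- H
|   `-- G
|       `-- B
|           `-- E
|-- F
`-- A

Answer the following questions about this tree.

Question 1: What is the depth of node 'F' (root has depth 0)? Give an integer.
Path from root to F: J -> F
Depth = number of edges = 1

Answer: 1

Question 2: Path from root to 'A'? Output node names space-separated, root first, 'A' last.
Answer: J A

Derivation:
Walk down from root: J -> A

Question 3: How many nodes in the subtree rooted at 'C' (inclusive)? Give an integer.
Answer: 6

Derivation:
Subtree rooted at C contains: B, C, D, E, G, H
Count = 6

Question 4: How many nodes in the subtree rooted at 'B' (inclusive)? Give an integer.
Answer: 2

Derivation:
Subtree rooted at B contains: B, E
Count = 2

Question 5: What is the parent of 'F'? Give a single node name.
Answer: J

Derivation:
Scan adjacency: F appears as child of J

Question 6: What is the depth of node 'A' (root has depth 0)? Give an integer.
Answer: 1

Derivation:
Path from root to A: J -> A
Depth = number of edges = 1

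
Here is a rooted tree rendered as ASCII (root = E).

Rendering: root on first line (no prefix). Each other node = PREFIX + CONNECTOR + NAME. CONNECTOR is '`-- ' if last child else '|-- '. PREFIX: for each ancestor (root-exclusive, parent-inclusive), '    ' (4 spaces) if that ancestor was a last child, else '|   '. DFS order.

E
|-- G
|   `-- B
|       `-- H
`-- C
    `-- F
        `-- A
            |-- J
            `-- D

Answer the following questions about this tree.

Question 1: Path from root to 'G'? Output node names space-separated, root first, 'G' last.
Answer: E G

Derivation:
Walk down from root: E -> G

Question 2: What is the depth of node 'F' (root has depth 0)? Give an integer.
Answer: 2

Derivation:
Path from root to F: E -> C -> F
Depth = number of edges = 2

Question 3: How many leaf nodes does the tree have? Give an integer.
Leaves (nodes with no children): D, H, J

Answer: 3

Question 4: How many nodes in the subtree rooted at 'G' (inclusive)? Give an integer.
Subtree rooted at G contains: B, G, H
Count = 3

Answer: 3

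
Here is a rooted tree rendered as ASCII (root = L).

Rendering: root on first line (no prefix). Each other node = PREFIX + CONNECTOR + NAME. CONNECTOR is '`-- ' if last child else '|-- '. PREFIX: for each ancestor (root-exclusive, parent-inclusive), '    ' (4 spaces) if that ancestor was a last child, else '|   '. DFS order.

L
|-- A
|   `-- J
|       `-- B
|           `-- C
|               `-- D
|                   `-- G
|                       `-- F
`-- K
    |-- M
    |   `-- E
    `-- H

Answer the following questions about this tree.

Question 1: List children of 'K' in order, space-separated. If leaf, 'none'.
Node K's children (from adjacency): M, H

Answer: M H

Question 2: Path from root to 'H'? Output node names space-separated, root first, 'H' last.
Answer: L K H

Derivation:
Walk down from root: L -> K -> H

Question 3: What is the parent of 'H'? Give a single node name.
Scan adjacency: H appears as child of K

Answer: K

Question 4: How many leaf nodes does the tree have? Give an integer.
Leaves (nodes with no children): E, F, H

Answer: 3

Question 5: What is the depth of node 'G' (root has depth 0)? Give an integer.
Answer: 6

Derivation:
Path from root to G: L -> A -> J -> B -> C -> D -> G
Depth = number of edges = 6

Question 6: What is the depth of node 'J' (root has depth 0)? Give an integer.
Answer: 2

Derivation:
Path from root to J: L -> A -> J
Depth = number of edges = 2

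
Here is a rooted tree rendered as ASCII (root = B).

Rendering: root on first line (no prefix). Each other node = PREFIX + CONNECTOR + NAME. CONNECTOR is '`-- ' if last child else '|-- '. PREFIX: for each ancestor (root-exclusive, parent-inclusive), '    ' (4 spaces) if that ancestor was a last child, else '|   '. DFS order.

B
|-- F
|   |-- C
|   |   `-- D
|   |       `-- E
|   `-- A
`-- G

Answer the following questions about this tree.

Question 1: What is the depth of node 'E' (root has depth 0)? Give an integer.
Path from root to E: B -> F -> C -> D -> E
Depth = number of edges = 4

Answer: 4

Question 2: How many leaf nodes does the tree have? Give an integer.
Leaves (nodes with no children): A, E, G

Answer: 3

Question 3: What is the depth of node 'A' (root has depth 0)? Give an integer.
Answer: 2

Derivation:
Path from root to A: B -> F -> A
Depth = number of edges = 2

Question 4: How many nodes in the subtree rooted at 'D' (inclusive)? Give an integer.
Answer: 2

Derivation:
Subtree rooted at D contains: D, E
Count = 2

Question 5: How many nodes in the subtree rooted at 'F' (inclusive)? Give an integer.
Answer: 5

Derivation:
Subtree rooted at F contains: A, C, D, E, F
Count = 5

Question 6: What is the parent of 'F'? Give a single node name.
Answer: B

Derivation:
Scan adjacency: F appears as child of B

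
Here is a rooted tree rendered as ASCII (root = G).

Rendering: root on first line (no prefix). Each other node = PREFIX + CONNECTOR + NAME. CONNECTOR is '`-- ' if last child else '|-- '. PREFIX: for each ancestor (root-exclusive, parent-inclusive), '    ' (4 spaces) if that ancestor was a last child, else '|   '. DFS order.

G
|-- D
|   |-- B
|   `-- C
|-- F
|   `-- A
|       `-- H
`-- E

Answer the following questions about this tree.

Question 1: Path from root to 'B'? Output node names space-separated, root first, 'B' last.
Answer: G D B

Derivation:
Walk down from root: G -> D -> B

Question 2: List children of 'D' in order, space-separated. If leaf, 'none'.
Node D's children (from adjacency): B, C

Answer: B C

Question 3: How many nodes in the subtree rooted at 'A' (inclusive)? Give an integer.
Answer: 2

Derivation:
Subtree rooted at A contains: A, H
Count = 2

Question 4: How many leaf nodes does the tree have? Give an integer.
Leaves (nodes with no children): B, C, E, H

Answer: 4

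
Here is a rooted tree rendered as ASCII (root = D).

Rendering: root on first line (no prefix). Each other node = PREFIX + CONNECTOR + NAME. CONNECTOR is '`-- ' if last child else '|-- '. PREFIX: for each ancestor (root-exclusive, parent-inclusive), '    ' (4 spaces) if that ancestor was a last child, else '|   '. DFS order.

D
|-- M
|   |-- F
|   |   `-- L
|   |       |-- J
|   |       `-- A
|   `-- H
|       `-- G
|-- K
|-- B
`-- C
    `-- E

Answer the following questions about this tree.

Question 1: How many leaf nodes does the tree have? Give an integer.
Answer: 6

Derivation:
Leaves (nodes with no children): A, B, E, G, J, K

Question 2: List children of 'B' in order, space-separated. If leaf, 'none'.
Node B's children (from adjacency): (leaf)

Answer: none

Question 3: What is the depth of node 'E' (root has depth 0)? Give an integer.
Answer: 2

Derivation:
Path from root to E: D -> C -> E
Depth = number of edges = 2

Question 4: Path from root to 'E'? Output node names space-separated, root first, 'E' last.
Walk down from root: D -> C -> E

Answer: D C E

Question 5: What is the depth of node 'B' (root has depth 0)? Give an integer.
Path from root to B: D -> B
Depth = number of edges = 1

Answer: 1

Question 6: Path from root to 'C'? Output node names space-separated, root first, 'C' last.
Answer: D C

Derivation:
Walk down from root: D -> C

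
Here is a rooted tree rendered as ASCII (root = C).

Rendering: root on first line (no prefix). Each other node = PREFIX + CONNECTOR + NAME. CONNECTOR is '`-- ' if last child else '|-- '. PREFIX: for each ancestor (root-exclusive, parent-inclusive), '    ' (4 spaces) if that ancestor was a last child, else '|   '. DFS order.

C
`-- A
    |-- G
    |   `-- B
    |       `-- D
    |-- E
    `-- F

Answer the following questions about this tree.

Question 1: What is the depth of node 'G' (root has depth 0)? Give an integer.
Answer: 2

Derivation:
Path from root to G: C -> A -> G
Depth = number of edges = 2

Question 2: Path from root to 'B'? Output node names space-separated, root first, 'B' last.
Answer: C A G B

Derivation:
Walk down from root: C -> A -> G -> B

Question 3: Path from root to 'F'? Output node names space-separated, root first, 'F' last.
Answer: C A F

Derivation:
Walk down from root: C -> A -> F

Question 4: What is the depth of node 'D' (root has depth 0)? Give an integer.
Path from root to D: C -> A -> G -> B -> D
Depth = number of edges = 4

Answer: 4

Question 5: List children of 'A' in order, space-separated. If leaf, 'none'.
Node A's children (from adjacency): G, E, F

Answer: G E F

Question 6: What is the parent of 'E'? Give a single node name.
Answer: A

Derivation:
Scan adjacency: E appears as child of A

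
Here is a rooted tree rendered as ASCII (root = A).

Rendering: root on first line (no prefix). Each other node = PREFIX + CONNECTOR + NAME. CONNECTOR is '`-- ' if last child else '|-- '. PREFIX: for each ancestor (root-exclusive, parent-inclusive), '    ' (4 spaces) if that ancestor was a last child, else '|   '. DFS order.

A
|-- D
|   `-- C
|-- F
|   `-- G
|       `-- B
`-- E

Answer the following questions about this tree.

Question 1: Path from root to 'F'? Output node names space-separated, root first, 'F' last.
Walk down from root: A -> F

Answer: A F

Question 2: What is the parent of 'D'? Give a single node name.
Answer: A

Derivation:
Scan adjacency: D appears as child of A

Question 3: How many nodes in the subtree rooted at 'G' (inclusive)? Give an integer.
Subtree rooted at G contains: B, G
Count = 2

Answer: 2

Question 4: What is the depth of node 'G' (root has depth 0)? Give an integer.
Answer: 2

Derivation:
Path from root to G: A -> F -> G
Depth = number of edges = 2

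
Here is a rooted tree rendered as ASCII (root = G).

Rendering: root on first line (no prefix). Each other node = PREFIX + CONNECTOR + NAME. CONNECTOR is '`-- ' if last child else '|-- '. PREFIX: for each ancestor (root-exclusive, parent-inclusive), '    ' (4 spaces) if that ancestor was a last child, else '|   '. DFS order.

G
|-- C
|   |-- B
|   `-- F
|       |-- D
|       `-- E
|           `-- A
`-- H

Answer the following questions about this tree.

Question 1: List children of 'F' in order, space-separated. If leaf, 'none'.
Answer: D E

Derivation:
Node F's children (from adjacency): D, E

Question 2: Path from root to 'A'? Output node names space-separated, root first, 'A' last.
Answer: G C F E A

Derivation:
Walk down from root: G -> C -> F -> E -> A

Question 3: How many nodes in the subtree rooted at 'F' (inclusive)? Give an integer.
Answer: 4

Derivation:
Subtree rooted at F contains: A, D, E, F
Count = 4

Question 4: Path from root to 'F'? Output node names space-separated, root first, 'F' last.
Answer: G C F

Derivation:
Walk down from root: G -> C -> F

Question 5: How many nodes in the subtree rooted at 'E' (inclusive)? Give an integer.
Answer: 2

Derivation:
Subtree rooted at E contains: A, E
Count = 2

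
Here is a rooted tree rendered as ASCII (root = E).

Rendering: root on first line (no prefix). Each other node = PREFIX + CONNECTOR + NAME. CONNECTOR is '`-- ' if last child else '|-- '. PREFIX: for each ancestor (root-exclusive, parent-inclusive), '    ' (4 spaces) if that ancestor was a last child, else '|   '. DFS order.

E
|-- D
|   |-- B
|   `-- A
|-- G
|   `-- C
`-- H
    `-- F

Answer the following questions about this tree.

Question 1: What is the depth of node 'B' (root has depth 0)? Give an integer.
Answer: 2

Derivation:
Path from root to B: E -> D -> B
Depth = number of edges = 2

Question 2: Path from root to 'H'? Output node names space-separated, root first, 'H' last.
Answer: E H

Derivation:
Walk down from root: E -> H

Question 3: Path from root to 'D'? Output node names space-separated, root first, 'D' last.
Answer: E D

Derivation:
Walk down from root: E -> D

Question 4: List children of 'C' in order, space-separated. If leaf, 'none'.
Node C's children (from adjacency): (leaf)

Answer: none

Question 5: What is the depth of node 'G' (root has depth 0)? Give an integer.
Answer: 1

Derivation:
Path from root to G: E -> G
Depth = number of edges = 1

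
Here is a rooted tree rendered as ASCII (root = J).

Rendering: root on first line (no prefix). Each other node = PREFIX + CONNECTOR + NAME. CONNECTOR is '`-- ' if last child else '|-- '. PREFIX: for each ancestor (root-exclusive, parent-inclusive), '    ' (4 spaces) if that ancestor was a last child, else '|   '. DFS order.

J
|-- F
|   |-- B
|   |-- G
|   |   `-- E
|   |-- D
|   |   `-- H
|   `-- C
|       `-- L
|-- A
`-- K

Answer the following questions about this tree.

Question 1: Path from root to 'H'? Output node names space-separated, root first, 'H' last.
Walk down from root: J -> F -> D -> H

Answer: J F D H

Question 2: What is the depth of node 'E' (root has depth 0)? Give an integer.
Path from root to E: J -> F -> G -> E
Depth = number of edges = 3

Answer: 3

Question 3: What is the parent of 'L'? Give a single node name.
Scan adjacency: L appears as child of C

Answer: C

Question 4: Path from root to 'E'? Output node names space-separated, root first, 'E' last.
Answer: J F G E

Derivation:
Walk down from root: J -> F -> G -> E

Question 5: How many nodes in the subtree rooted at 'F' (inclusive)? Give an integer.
Subtree rooted at F contains: B, C, D, E, F, G, H, L
Count = 8

Answer: 8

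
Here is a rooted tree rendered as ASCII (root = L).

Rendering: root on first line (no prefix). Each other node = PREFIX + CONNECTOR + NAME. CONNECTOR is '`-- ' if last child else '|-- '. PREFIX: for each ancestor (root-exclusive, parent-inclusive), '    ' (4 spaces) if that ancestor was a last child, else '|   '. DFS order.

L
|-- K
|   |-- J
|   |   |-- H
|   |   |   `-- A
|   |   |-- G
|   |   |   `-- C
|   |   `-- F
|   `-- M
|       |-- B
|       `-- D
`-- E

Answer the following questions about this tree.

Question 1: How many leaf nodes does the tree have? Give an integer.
Answer: 6

Derivation:
Leaves (nodes with no children): A, B, C, D, E, F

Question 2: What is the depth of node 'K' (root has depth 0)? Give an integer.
Answer: 1

Derivation:
Path from root to K: L -> K
Depth = number of edges = 1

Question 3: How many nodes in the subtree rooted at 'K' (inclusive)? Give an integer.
Answer: 10

Derivation:
Subtree rooted at K contains: A, B, C, D, F, G, H, J, K, M
Count = 10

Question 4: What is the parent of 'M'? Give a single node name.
Scan adjacency: M appears as child of K

Answer: K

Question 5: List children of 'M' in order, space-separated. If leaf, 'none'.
Node M's children (from adjacency): B, D

Answer: B D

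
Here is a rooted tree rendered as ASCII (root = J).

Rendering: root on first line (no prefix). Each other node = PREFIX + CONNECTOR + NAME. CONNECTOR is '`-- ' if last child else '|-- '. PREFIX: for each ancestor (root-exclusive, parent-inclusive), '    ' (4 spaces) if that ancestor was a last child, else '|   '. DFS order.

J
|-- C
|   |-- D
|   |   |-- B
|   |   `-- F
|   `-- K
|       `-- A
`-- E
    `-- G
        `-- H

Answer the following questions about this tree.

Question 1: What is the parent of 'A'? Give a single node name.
Answer: K

Derivation:
Scan adjacency: A appears as child of K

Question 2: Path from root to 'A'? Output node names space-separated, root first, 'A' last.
Walk down from root: J -> C -> K -> A

Answer: J C K A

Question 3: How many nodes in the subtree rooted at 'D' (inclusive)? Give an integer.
Subtree rooted at D contains: B, D, F
Count = 3

Answer: 3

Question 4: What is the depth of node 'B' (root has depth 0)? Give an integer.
Answer: 3

Derivation:
Path from root to B: J -> C -> D -> B
Depth = number of edges = 3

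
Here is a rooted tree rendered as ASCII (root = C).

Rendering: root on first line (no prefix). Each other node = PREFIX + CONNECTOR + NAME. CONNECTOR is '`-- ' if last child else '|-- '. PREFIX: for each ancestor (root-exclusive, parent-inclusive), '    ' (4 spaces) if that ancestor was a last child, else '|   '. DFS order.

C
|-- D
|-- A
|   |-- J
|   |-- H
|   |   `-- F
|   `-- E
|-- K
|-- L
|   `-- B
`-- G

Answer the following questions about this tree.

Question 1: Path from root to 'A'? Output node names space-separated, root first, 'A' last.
Answer: C A

Derivation:
Walk down from root: C -> A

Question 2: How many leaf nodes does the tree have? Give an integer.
Leaves (nodes with no children): B, D, E, F, G, J, K

Answer: 7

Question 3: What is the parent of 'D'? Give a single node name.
Scan adjacency: D appears as child of C

Answer: C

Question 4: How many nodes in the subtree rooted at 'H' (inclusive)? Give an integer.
Subtree rooted at H contains: F, H
Count = 2

Answer: 2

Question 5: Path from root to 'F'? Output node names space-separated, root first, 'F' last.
Answer: C A H F

Derivation:
Walk down from root: C -> A -> H -> F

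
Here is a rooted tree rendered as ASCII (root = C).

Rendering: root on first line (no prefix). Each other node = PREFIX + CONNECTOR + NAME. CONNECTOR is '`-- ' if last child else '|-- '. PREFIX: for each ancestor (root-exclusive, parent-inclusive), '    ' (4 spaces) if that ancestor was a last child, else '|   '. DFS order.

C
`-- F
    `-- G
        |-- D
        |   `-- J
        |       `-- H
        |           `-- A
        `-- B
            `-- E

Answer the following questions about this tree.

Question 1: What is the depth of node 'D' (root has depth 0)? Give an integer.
Path from root to D: C -> F -> G -> D
Depth = number of edges = 3

Answer: 3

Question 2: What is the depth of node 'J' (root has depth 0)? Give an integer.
Answer: 4

Derivation:
Path from root to J: C -> F -> G -> D -> J
Depth = number of edges = 4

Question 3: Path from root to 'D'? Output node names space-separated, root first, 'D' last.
Walk down from root: C -> F -> G -> D

Answer: C F G D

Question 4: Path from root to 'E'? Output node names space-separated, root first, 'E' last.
Answer: C F G B E

Derivation:
Walk down from root: C -> F -> G -> B -> E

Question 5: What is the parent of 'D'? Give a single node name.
Scan adjacency: D appears as child of G

Answer: G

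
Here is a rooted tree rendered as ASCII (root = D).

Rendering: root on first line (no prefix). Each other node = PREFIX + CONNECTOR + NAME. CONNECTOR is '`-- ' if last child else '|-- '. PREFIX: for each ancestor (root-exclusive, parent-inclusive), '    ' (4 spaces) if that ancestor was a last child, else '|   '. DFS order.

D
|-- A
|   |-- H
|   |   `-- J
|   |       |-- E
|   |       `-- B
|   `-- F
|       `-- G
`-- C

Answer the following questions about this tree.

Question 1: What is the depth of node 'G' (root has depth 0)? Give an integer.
Answer: 3

Derivation:
Path from root to G: D -> A -> F -> G
Depth = number of edges = 3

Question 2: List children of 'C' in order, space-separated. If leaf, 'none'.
Node C's children (from adjacency): (leaf)

Answer: none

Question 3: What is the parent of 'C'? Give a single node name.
Scan adjacency: C appears as child of D

Answer: D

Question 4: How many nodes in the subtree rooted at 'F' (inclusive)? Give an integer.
Subtree rooted at F contains: F, G
Count = 2

Answer: 2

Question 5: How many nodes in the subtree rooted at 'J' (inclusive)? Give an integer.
Subtree rooted at J contains: B, E, J
Count = 3

Answer: 3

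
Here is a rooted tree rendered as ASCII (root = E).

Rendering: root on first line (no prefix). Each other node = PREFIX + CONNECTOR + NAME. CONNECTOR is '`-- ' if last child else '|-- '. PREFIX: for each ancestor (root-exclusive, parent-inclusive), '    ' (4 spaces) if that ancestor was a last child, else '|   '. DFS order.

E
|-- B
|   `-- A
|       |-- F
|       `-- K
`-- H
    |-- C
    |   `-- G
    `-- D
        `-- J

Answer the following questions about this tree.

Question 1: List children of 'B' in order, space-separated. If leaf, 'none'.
Node B's children (from adjacency): A

Answer: A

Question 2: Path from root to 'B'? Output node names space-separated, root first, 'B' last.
Answer: E B

Derivation:
Walk down from root: E -> B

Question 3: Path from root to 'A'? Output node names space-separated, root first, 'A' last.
Answer: E B A

Derivation:
Walk down from root: E -> B -> A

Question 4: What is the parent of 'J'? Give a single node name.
Answer: D

Derivation:
Scan adjacency: J appears as child of D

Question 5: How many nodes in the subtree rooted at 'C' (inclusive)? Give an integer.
Subtree rooted at C contains: C, G
Count = 2

Answer: 2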